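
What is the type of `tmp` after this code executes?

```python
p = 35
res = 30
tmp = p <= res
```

Comparison operators return bool

bool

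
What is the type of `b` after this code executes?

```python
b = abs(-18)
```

abs() of int returns int

int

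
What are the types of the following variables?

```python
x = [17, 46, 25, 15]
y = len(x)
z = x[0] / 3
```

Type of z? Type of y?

int / int returns float; len() returns int

float, int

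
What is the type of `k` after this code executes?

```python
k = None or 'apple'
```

'or' with None returns the other value ('apple', str)

str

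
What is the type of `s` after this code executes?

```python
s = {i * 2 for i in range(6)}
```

A set comprehension {expr for x in iterable} produces a set

set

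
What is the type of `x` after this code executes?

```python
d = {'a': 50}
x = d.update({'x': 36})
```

dict.update() returns None

NoneType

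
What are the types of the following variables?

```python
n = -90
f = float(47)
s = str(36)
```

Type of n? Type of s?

n is int; s is str

int, str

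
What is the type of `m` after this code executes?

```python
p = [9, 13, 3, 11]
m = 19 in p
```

'in' operator returns bool

bool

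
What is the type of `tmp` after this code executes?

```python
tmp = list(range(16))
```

list(range(...)) returns list

list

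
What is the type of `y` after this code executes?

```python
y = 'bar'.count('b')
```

str.count() returns int

int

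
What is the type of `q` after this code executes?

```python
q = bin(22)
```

bin() returns str representation

str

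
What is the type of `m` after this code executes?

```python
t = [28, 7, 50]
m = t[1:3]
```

Slicing a list always returns a list

list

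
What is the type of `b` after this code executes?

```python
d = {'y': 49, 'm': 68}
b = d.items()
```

dict.items() returns a dict_items view

dict_items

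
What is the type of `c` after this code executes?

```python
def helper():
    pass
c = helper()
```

A function with no return statement returns None

NoneType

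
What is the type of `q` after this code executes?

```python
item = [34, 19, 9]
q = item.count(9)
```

list.count() returns int

int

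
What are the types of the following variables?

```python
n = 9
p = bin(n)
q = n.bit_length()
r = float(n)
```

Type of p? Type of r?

bin() returns str; float() returns float

str, float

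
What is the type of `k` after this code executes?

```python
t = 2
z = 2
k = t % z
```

int % int returns int (2 % 2 = 0)

int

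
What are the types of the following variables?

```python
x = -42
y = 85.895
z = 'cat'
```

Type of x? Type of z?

x is int; z is str

int, str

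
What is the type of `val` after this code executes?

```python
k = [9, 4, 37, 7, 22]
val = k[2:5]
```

Slicing a list always returns a list

list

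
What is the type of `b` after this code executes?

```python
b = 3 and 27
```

'and' returns the last value when all truthy (27, which is int)

int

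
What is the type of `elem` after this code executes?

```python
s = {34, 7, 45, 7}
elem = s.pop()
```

Popping from a set of ints returns int

int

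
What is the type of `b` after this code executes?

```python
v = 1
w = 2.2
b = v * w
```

int * float returns float (1 * 2.2 = 2.2)

float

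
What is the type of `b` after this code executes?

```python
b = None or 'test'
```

'or' with None returns the other value ('test', str)

str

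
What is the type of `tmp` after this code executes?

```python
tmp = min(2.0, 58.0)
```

min() of floats returns float

float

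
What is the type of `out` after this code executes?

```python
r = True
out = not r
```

'not' always returns bool

bool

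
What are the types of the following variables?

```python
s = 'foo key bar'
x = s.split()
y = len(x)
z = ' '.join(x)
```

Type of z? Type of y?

str.join() returns str; len() returns int

str, int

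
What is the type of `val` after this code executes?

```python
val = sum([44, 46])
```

sum() of ints returns int

int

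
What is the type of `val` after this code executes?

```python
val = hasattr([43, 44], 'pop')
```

hasattr() returns bool

bool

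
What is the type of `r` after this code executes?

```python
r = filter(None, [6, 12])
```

filter() returns a filter iterator object

filter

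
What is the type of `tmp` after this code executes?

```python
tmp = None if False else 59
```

Ternary: condition is False, else branch (59) taken → int

int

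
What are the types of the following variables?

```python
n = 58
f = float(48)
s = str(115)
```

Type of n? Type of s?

n is int; s is str

int, str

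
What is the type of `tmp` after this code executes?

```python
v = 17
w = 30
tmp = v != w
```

Comparison operators return bool

bool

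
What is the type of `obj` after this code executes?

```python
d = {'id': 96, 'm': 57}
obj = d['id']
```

Accessing dict[str, int] with key 'id' returns int value 96

int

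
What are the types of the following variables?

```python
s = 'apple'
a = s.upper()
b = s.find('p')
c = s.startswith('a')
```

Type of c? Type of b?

str.startswith() returns bool; str.find() returns int

bool, int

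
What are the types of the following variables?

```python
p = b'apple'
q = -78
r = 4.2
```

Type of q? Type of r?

q is int; r is float

int, float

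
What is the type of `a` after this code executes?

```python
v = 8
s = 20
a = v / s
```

int / int always returns float in Python 3 (8 / 20 = 0.4)

float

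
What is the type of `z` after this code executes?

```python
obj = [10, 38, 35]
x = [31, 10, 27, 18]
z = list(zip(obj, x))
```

list(zip(...)) returns a list of tuples

list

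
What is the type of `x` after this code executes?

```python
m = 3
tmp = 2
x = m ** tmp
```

int ** positive int returns int (3 ** 2 = 9)

int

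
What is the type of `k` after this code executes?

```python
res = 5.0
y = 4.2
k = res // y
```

float // float returns float (floor division preserves float type)

float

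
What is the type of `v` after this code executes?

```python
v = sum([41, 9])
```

sum() of ints returns int

int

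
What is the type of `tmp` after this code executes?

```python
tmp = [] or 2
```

'or' returns first truthy value (2, which is int)

int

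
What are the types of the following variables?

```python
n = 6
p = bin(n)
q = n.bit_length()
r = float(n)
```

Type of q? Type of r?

int.bit_length() returns int; float() returns float

int, float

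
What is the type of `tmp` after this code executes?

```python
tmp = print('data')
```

print() returns None

NoneType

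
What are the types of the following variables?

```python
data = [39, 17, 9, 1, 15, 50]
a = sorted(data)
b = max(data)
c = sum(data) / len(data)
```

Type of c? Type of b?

int / int returns float; max of ints returns int

float, int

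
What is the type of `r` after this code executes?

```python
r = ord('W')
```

ord() returns int (Unicode code point)

int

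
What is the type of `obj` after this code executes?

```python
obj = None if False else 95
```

Ternary: condition is False, else branch (95) taken → int

int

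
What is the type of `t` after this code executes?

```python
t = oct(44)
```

oct() returns str representation

str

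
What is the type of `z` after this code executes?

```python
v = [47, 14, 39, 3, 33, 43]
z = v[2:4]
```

Slicing a list always returns a list

list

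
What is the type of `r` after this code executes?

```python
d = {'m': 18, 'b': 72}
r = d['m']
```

Accessing dict[str, int] with key 'm' returns int value 18

int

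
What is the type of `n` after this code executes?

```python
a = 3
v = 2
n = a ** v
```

int ** positive int returns int (3 ** 2 = 9)

int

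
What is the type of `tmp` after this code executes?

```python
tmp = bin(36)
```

bin() returns str representation

str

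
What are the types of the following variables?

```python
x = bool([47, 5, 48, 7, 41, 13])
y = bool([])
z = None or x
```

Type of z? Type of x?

None or <bool> returns the bool; bool() returns bool

bool, bool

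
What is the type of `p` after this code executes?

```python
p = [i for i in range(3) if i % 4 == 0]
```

A list comprehension [...] produces a list

list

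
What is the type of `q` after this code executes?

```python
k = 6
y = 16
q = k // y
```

int // int returns int (6 // 16 = 0)

int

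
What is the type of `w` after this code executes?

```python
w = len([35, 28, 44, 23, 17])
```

len() always returns int

int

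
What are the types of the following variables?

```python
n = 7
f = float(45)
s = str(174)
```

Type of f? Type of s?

f is float; s is str

float, str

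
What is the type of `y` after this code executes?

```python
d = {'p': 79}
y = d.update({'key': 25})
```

dict.update() returns None

NoneType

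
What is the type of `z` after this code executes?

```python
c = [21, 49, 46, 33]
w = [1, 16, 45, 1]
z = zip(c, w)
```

zip() returns a zip iterator object

zip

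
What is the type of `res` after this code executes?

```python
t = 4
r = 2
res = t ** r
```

int ** positive int returns int (4 ** 2 = 16)

int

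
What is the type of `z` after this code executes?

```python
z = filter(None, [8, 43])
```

filter() returns a filter iterator object

filter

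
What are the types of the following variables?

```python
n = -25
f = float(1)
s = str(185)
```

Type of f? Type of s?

f is float; s is str

float, str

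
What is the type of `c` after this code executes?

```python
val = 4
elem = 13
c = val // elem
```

int // int returns int (4 // 13 = 0)

int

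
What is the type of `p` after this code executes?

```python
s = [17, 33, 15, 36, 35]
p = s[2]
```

Indexing a list of ints returns int (s[2] = 15)

int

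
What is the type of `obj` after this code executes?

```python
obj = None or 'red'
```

'or' with None returns the other value ('red', str)

str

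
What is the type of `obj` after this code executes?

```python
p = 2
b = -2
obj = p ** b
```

int ** negative int returns float

float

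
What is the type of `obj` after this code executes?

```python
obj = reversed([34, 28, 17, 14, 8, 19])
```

reversed() on a list returns a list_reverseiterator

list_reverseiterator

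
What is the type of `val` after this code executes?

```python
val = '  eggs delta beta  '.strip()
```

str.strip() returns str

str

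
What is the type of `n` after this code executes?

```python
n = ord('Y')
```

ord() returns int (Unicode code point)

int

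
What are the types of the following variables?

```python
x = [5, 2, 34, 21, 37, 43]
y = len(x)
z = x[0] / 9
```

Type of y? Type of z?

len() returns int; int / int returns float

int, float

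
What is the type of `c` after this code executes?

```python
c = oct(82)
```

oct() returns str representation

str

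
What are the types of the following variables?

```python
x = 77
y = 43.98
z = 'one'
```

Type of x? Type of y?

x is int; y is float

int, float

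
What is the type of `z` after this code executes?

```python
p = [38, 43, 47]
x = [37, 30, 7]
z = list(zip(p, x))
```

list(zip(...)) returns a list of tuples

list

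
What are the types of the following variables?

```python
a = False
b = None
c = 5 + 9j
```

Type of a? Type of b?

a is bool; b is NoneType

bool, NoneType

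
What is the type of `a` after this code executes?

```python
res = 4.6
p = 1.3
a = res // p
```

float // float returns float (floor division preserves float type)

float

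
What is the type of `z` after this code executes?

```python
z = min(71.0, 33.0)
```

min() of floats returns float

float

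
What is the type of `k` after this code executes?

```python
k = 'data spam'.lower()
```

str.lower() returns str

str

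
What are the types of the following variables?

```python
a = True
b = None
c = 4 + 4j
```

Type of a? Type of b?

a is bool; b is NoneType

bool, NoneType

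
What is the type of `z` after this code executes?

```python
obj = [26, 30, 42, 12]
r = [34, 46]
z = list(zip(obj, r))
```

list(zip(...)) returns a list of tuples

list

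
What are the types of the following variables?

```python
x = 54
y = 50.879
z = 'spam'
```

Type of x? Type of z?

x is int; z is str

int, str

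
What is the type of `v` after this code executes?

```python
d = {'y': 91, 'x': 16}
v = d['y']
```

Accessing dict[str, int] with key 'y' returns int value 91

int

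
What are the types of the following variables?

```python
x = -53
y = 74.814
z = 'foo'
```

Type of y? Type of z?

y is float; z is str

float, str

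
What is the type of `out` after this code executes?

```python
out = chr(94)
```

chr() returns str (single character)

str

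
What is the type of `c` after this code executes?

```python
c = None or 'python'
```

'or' with None returns the other value ('python', str)

str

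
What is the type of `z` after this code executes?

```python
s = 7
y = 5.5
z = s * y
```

int * float returns float (7 * 5.5 = 38.5)

float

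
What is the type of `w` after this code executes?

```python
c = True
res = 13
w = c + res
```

bool + int returns int (True is 1, so 1 + 13 = 14)

int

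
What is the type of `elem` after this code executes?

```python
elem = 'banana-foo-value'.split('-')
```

str.split() returns list

list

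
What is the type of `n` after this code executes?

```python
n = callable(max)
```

callable() returns bool

bool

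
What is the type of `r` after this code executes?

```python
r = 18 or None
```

'or' returns first truthy value (18, int)

int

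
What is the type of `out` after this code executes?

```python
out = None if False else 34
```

Ternary: condition is False, else branch (34) taken → int

int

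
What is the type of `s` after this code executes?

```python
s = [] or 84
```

'or' returns first truthy value (84, which is int)

int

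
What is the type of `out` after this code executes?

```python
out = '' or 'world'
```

'or' returns first truthy value ('world', which is str)

str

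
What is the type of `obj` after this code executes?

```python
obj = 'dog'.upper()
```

str.upper() returns str

str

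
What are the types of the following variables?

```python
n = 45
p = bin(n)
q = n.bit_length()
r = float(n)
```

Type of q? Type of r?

int.bit_length() returns int; float() returns float

int, float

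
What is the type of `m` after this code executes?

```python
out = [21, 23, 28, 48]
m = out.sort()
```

list.sort() returns None (sorts in place)

NoneType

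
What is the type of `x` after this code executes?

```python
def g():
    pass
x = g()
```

A function with no return statement returns None

NoneType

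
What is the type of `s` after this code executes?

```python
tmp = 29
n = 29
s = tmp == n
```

Equality comparison returns bool

bool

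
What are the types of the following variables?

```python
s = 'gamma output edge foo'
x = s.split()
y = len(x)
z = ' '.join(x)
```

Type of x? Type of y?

str.split() returns list; len() returns int

list, int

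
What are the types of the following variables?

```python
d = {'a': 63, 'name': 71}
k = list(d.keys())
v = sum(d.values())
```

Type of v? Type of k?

sum of int values returns int; list(...) returns list

int, list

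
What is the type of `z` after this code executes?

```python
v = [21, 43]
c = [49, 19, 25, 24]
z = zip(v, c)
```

zip() returns a zip iterator object

zip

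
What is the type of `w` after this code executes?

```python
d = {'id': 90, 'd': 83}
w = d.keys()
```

.keys() returns a dict_keys view object

dict_keys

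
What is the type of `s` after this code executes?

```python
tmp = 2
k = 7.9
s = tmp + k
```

int + float returns float (2 + 7.9 = 9.9)

float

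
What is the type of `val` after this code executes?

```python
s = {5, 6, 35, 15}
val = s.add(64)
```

set.add() returns None (mutates in place)

NoneType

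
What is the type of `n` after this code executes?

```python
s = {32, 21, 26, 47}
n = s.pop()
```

Popping from a set of ints returns int

int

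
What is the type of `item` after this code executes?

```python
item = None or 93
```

'or' with None returns the other value (93, int)

int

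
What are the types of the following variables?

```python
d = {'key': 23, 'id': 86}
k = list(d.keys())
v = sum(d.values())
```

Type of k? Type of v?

list(...) returns list; sum of int values returns int

list, int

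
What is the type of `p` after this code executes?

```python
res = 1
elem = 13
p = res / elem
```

int / int always returns float in Python 3 (1 / 13 = 0.0769231)

float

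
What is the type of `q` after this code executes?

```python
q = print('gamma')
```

print() returns None

NoneType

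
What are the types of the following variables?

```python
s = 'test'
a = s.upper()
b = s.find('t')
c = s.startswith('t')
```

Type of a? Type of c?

str.upper() returns str; str.startswith() returns bool

str, bool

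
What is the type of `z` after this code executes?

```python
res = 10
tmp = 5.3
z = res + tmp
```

int + float returns float (10 + 5.3 = 15.3)

float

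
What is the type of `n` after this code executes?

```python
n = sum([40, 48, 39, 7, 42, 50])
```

sum() of ints returns int

int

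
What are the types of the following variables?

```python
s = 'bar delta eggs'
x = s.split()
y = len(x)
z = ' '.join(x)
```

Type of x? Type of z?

str.split() returns list; str.join() returns str

list, str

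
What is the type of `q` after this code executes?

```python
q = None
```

None has type NoneType

NoneType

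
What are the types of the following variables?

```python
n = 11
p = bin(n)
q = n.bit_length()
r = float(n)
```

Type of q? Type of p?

int.bit_length() returns int; bin() returns str

int, str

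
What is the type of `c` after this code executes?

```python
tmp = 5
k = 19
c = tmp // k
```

int // int returns int (5 // 19 = 0)

int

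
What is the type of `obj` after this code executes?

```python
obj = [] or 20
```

'or' returns first truthy value (20, which is int)

int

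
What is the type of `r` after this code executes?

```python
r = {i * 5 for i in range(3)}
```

A set comprehension {expr for x in iterable} produces a set

set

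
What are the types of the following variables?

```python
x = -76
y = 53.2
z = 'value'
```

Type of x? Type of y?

x is int; y is float

int, float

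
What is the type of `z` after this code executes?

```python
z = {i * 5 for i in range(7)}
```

A set comprehension {expr for x in iterable} produces a set

set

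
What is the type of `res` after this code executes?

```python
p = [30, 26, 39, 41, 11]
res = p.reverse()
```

list.reverse() returns None

NoneType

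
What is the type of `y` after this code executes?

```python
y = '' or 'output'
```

'or' returns first truthy value ('output', which is str)

str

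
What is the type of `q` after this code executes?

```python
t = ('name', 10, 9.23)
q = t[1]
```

Index 1 of tuple is 10 which is int

int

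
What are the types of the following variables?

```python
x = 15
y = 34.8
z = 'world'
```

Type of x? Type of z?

x is int; z is str

int, str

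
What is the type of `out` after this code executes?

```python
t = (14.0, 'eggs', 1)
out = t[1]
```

Index 1 of tuple is 'eggs' which is str

str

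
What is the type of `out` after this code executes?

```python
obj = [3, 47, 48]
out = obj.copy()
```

list.copy() returns list

list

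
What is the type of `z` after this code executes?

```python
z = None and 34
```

'and' returns first falsy value (None)

NoneType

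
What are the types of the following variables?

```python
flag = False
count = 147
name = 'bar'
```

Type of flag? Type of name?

flag is bool; name is str

bool, str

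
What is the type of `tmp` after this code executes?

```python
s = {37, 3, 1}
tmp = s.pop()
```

Popping from a set of ints returns int

int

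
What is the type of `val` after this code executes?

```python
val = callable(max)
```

callable() returns bool

bool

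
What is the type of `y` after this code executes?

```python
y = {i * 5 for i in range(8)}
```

A set comprehension {expr for x in iterable} produces a set

set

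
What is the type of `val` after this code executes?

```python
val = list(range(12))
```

list(range(...)) returns list

list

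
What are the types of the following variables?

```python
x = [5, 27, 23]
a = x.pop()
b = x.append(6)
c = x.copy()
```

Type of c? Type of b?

list.copy() returns list; list.append() returns None

list, NoneType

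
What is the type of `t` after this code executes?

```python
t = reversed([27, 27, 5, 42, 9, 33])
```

reversed() on a list returns a list_reverseiterator

list_reverseiterator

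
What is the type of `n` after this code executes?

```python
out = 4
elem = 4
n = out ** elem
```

int ** positive int returns int (4 ** 4 = 256)

int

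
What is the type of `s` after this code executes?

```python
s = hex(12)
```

hex() returns str representation

str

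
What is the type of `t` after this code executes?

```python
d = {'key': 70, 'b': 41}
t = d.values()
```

.values() returns a dict_values view object

dict_values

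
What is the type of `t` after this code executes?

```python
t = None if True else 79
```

Ternary: condition is True, if branch (None) taken → NoneType

NoneType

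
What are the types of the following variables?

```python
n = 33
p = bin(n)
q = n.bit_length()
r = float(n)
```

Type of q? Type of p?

int.bit_length() returns int; bin() returns str

int, str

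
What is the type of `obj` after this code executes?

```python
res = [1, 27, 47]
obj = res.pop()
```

list.pop() returns the popped element (int here)

int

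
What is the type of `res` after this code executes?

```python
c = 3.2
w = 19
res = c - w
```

float - int returns float (3.2 - 19 = -15.8)

float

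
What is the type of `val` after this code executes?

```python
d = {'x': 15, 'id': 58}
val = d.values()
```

.values() returns a dict_values view object

dict_values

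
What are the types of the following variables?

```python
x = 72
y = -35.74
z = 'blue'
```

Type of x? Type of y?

x is int; y is float

int, float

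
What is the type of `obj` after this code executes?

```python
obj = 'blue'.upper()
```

str.upper() returns str

str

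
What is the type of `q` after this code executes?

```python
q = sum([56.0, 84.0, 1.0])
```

sum() of floats returns float

float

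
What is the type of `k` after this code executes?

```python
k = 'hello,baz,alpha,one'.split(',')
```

str.split() returns list

list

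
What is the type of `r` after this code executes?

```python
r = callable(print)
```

callable() returns bool

bool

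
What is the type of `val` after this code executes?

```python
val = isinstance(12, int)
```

isinstance() returns bool

bool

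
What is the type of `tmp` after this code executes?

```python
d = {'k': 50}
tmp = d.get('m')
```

dict.get() returns None when key 'm' is not found and no default given

NoneType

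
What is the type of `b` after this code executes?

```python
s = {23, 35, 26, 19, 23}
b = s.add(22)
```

set.add() returns None (mutates in place)

NoneType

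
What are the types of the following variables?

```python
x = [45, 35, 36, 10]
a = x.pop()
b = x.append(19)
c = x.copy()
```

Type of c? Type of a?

list.copy() returns list; list.pop() returns the element (int)

list, int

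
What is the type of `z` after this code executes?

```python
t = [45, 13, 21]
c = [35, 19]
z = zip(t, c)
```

zip() returns a zip iterator object

zip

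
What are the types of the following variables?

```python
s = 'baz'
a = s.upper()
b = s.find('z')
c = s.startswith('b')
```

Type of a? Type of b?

str.upper() returns str; str.find() returns int

str, int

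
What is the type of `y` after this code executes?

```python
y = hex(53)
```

hex() returns str representation

str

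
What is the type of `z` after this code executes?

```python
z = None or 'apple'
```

'or' with None returns the other value ('apple', str)

str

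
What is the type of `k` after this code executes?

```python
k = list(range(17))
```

list(range(...)) returns list

list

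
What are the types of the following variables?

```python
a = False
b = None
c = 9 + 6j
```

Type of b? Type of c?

b is NoneType; c is complex

NoneType, complex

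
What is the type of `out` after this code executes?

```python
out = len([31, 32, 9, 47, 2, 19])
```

len() always returns int

int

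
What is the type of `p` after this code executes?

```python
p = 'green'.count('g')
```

str.count() returns int

int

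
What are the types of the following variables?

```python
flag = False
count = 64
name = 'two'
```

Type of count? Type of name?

count is int; name is str

int, str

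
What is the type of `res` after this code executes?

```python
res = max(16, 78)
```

max() of ints returns int

int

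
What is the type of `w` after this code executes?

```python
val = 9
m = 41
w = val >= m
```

Comparison operators return bool

bool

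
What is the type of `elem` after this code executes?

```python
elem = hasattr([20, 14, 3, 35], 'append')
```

hasattr() returns bool

bool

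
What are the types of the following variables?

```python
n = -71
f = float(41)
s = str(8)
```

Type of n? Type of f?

n is int; f is float

int, float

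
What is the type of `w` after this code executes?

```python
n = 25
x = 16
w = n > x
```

Comparison operators return bool

bool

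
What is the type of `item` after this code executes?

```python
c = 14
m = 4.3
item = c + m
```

int + float returns float (14 + 4.3 = 18.3)

float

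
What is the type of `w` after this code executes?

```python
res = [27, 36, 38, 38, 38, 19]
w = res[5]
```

Indexing a list of ints returns int (res[5] = 19)

int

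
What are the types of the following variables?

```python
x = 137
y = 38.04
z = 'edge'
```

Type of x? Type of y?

x is int; y is float

int, float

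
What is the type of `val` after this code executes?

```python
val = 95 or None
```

'or' returns first truthy value (95, int)

int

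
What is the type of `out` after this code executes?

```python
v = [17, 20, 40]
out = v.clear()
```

list.clear() returns None

NoneType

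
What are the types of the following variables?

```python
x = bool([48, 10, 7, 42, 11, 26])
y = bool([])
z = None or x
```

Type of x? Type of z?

bool() returns bool; None or <bool> returns the bool

bool, bool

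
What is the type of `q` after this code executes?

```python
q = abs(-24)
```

abs() of int returns int

int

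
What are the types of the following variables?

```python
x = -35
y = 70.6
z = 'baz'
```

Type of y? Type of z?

y is float; z is str

float, str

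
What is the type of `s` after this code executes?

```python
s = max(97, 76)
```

max() of ints returns int

int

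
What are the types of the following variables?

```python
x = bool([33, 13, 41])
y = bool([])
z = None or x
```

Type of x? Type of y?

bool() returns bool; bool() returns bool

bool, bool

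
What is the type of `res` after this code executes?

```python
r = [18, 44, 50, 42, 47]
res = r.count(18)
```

list.count() returns int

int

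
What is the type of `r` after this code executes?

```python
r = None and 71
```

'and' returns first falsy value (None)

NoneType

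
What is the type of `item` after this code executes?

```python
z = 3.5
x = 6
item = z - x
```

float - int returns float (3.5 - 6 = -2.5)

float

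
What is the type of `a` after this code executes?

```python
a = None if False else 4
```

Ternary: condition is False, else branch (4) taken → int

int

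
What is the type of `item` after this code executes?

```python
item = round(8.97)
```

round() with no ndigits arg returns int

int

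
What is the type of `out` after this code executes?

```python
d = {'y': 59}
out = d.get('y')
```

dict.get() returns the value (int) when key is found

int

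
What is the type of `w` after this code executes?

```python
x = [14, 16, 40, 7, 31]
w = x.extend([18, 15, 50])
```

list.extend() returns None

NoneType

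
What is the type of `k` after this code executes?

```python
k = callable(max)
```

callable() returns bool

bool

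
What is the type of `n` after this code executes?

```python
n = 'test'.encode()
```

str.encode() returns bytes

bytes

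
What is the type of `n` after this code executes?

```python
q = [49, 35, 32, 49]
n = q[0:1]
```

Slicing a list always returns a list

list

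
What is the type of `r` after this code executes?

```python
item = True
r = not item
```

'not' always returns bool

bool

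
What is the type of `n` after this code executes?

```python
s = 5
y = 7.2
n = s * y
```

int * float returns float (5 * 7.2 = 36.0)

float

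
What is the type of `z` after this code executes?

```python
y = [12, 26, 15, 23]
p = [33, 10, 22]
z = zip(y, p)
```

zip() returns a zip iterator object

zip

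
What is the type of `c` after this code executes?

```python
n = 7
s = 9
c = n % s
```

int % int returns int (7 % 9 = 7)

int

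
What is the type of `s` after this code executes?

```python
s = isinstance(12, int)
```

isinstance() returns bool

bool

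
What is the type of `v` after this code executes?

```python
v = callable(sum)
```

callable() returns bool

bool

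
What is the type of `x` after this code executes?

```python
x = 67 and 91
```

'and' returns the last value when all truthy (91, which is int)

int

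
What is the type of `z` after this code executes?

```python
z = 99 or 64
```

'or' returns the first truthy value (99, which is int)

int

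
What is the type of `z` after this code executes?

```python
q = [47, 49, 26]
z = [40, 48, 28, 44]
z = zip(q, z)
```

zip() returns a zip iterator object

zip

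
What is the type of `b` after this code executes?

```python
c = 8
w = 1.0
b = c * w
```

int * float returns float (8 * 1.0 = 8.0)

float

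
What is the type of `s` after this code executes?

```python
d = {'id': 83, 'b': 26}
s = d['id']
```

Accessing dict[str, int] with key 'id' returns int value 83

int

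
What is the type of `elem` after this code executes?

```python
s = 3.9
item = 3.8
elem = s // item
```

float // float returns float (floor division preserves float type)

float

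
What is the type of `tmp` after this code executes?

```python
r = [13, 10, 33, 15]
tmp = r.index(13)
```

list.index() returns int

int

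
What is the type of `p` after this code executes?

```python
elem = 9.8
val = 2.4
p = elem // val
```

float // float returns float (floor division preserves float type)

float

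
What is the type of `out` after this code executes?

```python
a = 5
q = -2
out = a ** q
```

int ** negative int returns float

float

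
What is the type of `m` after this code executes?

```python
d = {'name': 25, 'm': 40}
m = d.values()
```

.values() returns a dict_values view object

dict_values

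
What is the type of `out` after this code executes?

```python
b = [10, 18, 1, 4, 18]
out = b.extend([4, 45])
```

list.extend() returns None

NoneType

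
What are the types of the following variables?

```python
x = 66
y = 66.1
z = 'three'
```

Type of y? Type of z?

y is float; z is str

float, str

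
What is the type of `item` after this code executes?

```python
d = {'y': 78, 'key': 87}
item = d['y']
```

Accessing dict[str, int] with key 'y' returns int value 78

int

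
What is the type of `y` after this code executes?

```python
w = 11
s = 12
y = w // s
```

int // int returns int (11 // 12 = 0)

int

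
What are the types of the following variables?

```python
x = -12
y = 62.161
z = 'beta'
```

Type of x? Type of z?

x is int; z is str

int, str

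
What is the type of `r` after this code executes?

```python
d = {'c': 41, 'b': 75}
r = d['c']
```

Accessing dict[str, int] with key 'c' returns int value 41

int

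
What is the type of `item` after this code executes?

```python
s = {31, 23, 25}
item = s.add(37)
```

set.add() returns None (mutates in place)

NoneType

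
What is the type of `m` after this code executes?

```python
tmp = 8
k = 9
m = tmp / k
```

int / int always returns float in Python 3 (8 / 9 = 0.888889)

float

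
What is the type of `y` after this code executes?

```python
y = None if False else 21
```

Ternary: condition is False, else branch (21) taken → int

int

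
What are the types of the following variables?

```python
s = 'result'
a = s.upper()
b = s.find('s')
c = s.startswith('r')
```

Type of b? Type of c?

str.find() returns int; str.startswith() returns bool

int, bool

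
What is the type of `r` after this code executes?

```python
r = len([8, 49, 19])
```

len() always returns int

int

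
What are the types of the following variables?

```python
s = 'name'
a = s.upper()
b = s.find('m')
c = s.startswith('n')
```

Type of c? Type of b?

str.startswith() returns bool; str.find() returns int

bool, int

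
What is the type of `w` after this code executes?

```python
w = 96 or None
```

'or' returns first truthy value (96, int)

int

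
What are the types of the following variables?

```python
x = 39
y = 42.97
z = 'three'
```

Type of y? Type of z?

y is float; z is str

float, str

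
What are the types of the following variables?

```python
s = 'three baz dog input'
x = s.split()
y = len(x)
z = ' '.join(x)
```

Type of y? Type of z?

len() returns int; str.join() returns str

int, str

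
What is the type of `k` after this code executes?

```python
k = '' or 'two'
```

'or' returns first truthy value ('two', which is str)

str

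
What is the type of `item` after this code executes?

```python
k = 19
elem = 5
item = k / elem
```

int / int always returns float in Python 3 (19 / 5 = 3.8)

float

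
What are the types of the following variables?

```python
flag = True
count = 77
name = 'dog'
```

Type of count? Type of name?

count is int; name is str

int, str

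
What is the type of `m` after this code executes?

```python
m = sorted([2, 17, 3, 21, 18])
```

sorted() always returns list

list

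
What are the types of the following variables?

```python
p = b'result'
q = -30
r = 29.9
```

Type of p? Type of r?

p is bytes; r is float

bytes, float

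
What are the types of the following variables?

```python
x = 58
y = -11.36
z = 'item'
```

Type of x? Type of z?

x is int; z is str

int, str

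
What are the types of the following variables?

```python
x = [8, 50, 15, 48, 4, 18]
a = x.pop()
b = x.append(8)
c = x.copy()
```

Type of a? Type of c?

list.pop() returns the element (int); list.copy() returns list

int, list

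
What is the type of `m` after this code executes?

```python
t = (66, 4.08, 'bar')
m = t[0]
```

Index 0 of tuple is 66 which is int

int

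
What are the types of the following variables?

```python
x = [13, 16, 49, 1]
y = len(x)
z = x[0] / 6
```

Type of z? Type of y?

int / int returns float; len() returns int

float, int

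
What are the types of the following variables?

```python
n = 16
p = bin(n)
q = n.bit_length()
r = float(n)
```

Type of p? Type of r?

bin() returns str; float() returns float

str, float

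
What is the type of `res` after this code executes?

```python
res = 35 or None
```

'or' returns first truthy value (35, int)

int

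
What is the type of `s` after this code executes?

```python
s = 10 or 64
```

'or' returns the first truthy value (10, which is int)

int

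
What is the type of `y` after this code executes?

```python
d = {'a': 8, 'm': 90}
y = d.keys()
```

.keys() returns a dict_keys view object

dict_keys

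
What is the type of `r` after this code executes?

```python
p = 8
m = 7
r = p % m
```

int % int returns int (8 % 7 = 1)

int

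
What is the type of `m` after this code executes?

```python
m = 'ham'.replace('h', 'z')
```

str.replace() returns str

str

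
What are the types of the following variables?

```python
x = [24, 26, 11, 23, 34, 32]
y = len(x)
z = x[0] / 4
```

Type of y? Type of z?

len() returns int; int / int returns float

int, float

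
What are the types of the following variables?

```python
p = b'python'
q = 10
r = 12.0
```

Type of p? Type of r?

p is bytes; r is float

bytes, float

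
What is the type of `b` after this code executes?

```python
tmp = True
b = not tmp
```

'not' always returns bool

bool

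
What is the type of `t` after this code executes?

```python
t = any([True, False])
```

any() returns bool

bool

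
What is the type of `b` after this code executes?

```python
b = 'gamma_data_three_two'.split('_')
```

str.split() returns list

list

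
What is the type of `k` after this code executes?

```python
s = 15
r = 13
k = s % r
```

int % int returns int (15 % 13 = 2)

int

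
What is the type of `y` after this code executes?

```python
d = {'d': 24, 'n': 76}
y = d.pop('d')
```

dict.pop() returns the value (int)

int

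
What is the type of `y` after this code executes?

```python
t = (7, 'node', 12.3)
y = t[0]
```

Index 0 of tuple is 7 which is int

int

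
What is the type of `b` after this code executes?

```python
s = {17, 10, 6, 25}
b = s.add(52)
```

set.add() returns None (mutates in place)

NoneType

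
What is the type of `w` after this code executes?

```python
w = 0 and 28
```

'and' returns the first falsy value (0, which is int)

int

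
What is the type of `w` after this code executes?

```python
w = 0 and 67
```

'and' returns the first falsy value (0, which is int)

int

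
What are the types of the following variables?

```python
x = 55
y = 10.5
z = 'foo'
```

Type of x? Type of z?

x is int; z is str

int, str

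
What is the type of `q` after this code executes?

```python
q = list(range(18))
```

list(range(...)) returns list

list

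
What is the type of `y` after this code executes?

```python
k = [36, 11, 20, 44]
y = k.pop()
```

list.pop() returns the popped element (int here)

int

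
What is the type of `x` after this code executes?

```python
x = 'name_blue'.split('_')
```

str.split() returns list

list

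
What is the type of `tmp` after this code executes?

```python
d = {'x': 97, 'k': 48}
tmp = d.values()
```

.values() returns a dict_values view object

dict_values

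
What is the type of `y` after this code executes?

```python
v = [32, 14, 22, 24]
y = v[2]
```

Indexing a list of ints returns int (v[2] = 22)

int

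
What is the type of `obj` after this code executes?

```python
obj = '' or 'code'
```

'or' returns first truthy value ('code', which is str)

str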